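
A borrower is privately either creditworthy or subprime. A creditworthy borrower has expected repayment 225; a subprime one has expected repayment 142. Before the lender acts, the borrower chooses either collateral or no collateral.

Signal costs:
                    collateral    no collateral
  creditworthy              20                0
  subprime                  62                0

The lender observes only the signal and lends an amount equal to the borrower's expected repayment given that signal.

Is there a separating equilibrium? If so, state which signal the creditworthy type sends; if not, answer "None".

None

Try creditworthy → collateral, subprime → no collateral:
  If types separate, collateral earns payment 225 and no collateral earns 142.
  Creditworthy: collateral gives 225 − 20 = 205; no collateral gives 142 − 0 = 142. No deviation. ✓
  Subprime: no collateral gives 142 − 0 = 142; collateral gives 225 − 62 = 163. Would deviate. ✗
Try creditworthy → no collateral, subprime → collateral:
  If types separate, no collateral earns payment 225 and collateral earns 142.
  Creditworthy: no collateral gives 225 − 0 = 225; collateral gives 142 − 20 = 122. No deviation. ✓
  Subprime: collateral gives 142 − 62 = 80; no collateral gives 225 − 0 = 225. Would deviate. ✗
Neither assignment is incentive-compatible.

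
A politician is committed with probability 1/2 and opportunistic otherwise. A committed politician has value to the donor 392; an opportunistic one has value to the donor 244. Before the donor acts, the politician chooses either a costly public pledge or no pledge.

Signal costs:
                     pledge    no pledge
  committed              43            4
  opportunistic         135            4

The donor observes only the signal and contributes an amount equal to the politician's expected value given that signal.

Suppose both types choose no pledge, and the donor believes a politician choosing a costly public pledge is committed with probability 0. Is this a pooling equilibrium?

Yes

On the equilibrium path (no pledge) the donor holds the prior 1/2 and pays 1/2·392 + 1/2·244 = 318. Off-path (pledge) belief 0 gives 0·392 + 1·244 = 244.
Committed: no pledge gives 318 − 4 = 314; pledge gives 244 − 43 = 201. Stays. ✓
Opportunistic: no pledge gives 318 − 4 = 314; pledge gives 244 − 135 = 109. Stays. ✓
Beliefs are Bayes-consistent on-path and both types best-respond.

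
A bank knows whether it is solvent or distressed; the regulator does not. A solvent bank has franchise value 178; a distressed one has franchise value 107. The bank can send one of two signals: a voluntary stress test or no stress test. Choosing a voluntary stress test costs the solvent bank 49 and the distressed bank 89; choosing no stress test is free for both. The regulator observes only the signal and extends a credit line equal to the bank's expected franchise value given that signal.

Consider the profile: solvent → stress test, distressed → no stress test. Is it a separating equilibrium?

Yes

Under separation the regulator infers type exactly: stress test → solvent (pays 178), no stress test → distressed (pays 107).
Solvent: stress test gives 178 − 49 = 129; no stress test gives 107 − 0 = 107. No deviation. ✓
Distressed: no stress test gives 107 − 0 = 107; stress test gives 178 − 89 = 89. No deviation. ✓
Both incentive constraints hold.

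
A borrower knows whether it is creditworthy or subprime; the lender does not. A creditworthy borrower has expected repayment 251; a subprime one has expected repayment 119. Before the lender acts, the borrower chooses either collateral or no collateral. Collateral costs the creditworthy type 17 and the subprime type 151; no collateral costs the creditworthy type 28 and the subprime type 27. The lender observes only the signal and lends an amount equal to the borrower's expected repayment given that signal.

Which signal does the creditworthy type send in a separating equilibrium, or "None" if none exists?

Try creditworthy → collateral, subprime → no collateral:
  Under separation the lender infers type exactly: collateral → creditworthy (pays 251), no collateral → subprime (pays 119).
  Creditworthy: collateral gives 251 − 17 = 234; no collateral gives 119 − 28 = 91. No deviation. ✓
  Subprime: no collateral gives 119 − 27 = 92; collateral gives 251 − 151 = 100. Would deviate. ✗
Try creditworthy → no collateral, subprime → collateral:
  Under separation the lender infers type exactly: no collateral → creditworthy (pays 251), collateral → subprime (pays 119).
  Creditworthy: no collateral gives 251 − 28 = 223; collateral gives 119 − 17 = 102. No deviation. ✓
  Subprime: collateral gives 119 − 151 = -32; no collateral gives 251 − 27 = 224. Would deviate. ✗
Neither assignment is incentive-compatible.

None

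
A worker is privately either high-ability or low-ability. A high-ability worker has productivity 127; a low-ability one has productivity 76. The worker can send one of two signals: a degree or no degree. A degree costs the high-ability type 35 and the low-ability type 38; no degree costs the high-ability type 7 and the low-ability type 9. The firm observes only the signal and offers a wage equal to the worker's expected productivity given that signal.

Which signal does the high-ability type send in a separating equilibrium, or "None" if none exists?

None

Try high-ability → degree, low-ability → no degree:
  If types separate, degree earns payment 127 and no degree earns 76.
  High-ability: degree gives 127 − 35 = 92; no degree gives 76 − 7 = 69. No deviation. ✓
  Low-ability: no degree gives 76 − 9 = 67; degree gives 127 − 38 = 89. Would deviate. ✗
Try high-ability → no degree, low-ability → degree:
  If types separate, no degree earns payment 127 and degree earns 76.
  High-ability: no degree gives 127 − 7 = 120; degree gives 76 − 35 = 41. No deviation. ✓
  Low-ability: degree gives 76 − 38 = 38; no degree gives 127 − 9 = 118. Would deviate. ✗
Neither assignment is incentive-compatible.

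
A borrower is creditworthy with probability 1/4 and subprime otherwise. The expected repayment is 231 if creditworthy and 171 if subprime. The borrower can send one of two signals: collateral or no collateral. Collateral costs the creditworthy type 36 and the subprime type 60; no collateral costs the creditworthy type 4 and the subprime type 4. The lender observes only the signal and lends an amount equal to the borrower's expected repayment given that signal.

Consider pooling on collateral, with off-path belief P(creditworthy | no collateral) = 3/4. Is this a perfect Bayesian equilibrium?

No

At the pooled signal (collateral) the lender holds the prior 1/4 and pays 1/4·231 + 3/4·171 = 186. Off-path (no collateral) belief 3/4 gives 3/4·231 + 1/4·171 = 216.
Creditworthy: collateral gives 186 − 36 = 150; no collateral gives 216 − 4 = 212. Deviates. ✗
Subprime: collateral gives 186 − 60 = 126; no collateral gives 216 − 4 = 212. Deviates. ✗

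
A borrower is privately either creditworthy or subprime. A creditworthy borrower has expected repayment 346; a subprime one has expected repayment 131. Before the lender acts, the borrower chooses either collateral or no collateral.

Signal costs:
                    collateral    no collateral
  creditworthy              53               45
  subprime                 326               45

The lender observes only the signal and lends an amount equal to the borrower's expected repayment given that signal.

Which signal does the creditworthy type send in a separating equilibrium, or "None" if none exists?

collateral

Try creditworthy → collateral, subprime → no collateral:
  If types separate, collateral earns payment 346 and no collateral earns 131.
  Creditworthy: collateral gives 346 − 53 = 293; no collateral gives 131 − 45 = 86. No deviation. ✓
  Subprime: no collateral gives 131 − 45 = 86; collateral gives 346 − 326 = 20. No deviation. ✓
Both hold — the creditworthy type sends collateral.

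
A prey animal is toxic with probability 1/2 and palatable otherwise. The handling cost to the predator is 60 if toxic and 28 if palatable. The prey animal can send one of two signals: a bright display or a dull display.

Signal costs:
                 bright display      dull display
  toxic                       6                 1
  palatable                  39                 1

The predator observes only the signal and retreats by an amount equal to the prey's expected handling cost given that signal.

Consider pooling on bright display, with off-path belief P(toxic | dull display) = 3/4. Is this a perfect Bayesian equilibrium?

At the pooled signal (bright display) the predator holds the prior 1/2 and pays 1/2·60 + 1/2·28 = 44. Off-path (dull display) belief 3/4 gives 3/4·60 + 1/4·28 = 52.
Toxic: bright display gives 44 − 6 = 38; dull display gives 52 − 1 = 51. Deviates. ✗
Palatable: bright display gives 44 − 39 = 5; dull display gives 52 − 1 = 51. Deviates. ✗

No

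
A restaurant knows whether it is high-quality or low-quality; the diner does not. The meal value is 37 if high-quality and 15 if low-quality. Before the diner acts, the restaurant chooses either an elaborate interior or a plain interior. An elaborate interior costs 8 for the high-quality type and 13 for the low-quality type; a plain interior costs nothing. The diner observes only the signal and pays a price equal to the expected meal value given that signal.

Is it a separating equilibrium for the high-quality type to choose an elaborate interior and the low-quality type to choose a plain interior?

No

Under separation the diner infers type exactly: elaborate interior → high-quality (pays 37), plain interior → low-quality (pays 15).
High-quality: elaborate interior gives 37 − 8 = 29; plain interior gives 15 − 0 = 15. No deviation. ✓
Low-quality: plain interior gives 15 − 0 = 15; elaborate interior gives 37 − 13 = 24. Would deviate. ✗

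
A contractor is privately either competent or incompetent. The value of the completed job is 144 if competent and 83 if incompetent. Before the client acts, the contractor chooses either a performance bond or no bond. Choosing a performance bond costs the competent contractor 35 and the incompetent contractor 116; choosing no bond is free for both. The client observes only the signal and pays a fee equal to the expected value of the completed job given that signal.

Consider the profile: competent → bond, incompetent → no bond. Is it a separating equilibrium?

Under separation the client infers type exactly: bond → competent (pays 144), no bond → incompetent (pays 83).
Competent: bond gives 144 − 35 = 109; no bond gives 83 − 0 = 83. No deviation. ✓
Incompetent: no bond gives 83 − 0 = 83; bond gives 144 − 116 = 28. No deviation. ✓
Both incentive constraints hold.

Yes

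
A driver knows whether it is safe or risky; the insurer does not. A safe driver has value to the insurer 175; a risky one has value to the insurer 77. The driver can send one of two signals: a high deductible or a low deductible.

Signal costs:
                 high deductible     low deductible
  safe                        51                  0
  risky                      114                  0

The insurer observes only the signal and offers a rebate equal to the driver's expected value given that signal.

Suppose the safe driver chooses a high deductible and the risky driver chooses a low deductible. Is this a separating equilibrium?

If types separate, high deductible earns payment 175 and low deductible earns 77.
Safe: high deductible gives 175 − 51 = 124; low deductible gives 77 − 0 = 77. No deviation. ✓
Risky: low deductible gives 77 − 0 = 77; high deductible gives 175 − 114 = 61. No deviation. ✓
Both incentive constraints hold.

Yes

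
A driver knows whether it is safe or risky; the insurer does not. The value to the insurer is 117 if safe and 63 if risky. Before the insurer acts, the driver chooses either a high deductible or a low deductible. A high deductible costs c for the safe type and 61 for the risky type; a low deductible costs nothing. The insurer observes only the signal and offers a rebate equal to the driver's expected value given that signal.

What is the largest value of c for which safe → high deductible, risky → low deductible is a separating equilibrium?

Under separation: high deductible → safe (pays 117); low deductible → risky (pays 63).
Risky: 63 − 0 = 63 ≥ 117 − 61 = 56. Holds regardless of c. ✓
Safe: 117 − c ≥ 63 − 0, so c ≤ 117 − 63 = 54.

54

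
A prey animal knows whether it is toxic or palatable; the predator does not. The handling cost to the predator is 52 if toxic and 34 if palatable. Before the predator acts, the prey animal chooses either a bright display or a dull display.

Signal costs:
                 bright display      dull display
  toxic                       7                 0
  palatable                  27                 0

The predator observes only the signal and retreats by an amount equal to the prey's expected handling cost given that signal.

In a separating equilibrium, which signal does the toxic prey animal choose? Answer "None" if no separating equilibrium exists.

bright display

Try toxic → bright display, palatable → dull display:
  If types separate, bright display earns payment 52 and dull display earns 34.
  Toxic: bright display gives 52 − 7 = 45; dull display gives 34 − 0 = 34. No deviation. ✓
  Palatable: dull display gives 34 − 0 = 34; bright display gives 52 − 27 = 25. No deviation. ✓
Both hold — the toxic type sends bright display.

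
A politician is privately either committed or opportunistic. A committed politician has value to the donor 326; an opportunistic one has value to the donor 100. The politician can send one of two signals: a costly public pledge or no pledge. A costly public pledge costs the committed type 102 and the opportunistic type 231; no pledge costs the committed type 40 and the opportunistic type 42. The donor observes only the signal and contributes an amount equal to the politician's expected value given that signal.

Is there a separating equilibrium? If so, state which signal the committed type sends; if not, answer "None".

None

Try committed → pledge, opportunistic → no pledge:
  Under separation the donor infers type exactly: pledge → committed (pays 326), no pledge → opportunistic (pays 100).
  Committed: pledge gives 326 − 102 = 224; no pledge gives 100 − 40 = 60. No deviation. ✓
  Opportunistic: no pledge gives 100 − 42 = 58; pledge gives 326 − 231 = 95. Would deviate. ✗
Try committed → no pledge, opportunistic → pledge:
  Under separation the donor infers type exactly: no pledge → committed (pays 326), pledge → opportunistic (pays 100).
  Committed: no pledge gives 326 − 40 = 286; pledge gives 100 − 102 = -2. No deviation. ✓
  Opportunistic: pledge gives 100 − 231 = -131; no pledge gives 326 − 42 = 284. Would deviate. ✗
Neither assignment is incentive-compatible.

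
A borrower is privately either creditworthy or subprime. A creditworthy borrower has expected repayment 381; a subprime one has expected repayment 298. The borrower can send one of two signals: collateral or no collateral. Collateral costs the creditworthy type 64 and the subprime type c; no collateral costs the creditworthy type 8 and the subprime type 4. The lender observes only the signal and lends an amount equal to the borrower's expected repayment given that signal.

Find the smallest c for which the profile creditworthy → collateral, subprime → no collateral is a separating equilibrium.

Under separation: collateral → creditworthy (pays 381); no collateral → subprime (pays 298).
Creditworthy: 381 − 64 = 317 ≥ 298 − 8 = 290. Holds regardless of c. ✓
Subprime: 298 − 4 ≥ 381 − c, so c ≥ 381 − 294 = 87.

87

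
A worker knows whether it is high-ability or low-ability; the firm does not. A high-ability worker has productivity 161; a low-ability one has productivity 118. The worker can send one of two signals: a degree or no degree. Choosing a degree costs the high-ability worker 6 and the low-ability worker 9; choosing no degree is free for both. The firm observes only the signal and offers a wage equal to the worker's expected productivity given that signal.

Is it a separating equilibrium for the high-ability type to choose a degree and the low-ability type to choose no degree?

No

Under separation the firm infers type exactly: degree → high-ability (pays 161), no degree → low-ability (pays 118).
High-ability: degree gives 161 − 6 = 155; no degree gives 118 − 0 = 118. No deviation. ✓
Low-ability: no degree gives 118 − 0 = 118; degree gives 161 − 9 = 152. Would deviate. ✗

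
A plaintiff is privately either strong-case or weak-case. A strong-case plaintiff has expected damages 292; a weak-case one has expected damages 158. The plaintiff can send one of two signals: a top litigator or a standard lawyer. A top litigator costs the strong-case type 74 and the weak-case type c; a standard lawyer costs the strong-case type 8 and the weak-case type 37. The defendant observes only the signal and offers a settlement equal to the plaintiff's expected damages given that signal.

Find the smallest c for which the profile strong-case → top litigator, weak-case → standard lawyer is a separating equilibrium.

171

Under separation: top litigator → strong-case (pays 292); standard lawyer → weak-case (pays 158).
Strong-case: 292 − 74 = 218 ≥ 158 − 8 = 150. Holds regardless of c. ✓
Weak-case: 158 − 37 ≥ 292 − c, so c ≥ 292 − 121 = 171.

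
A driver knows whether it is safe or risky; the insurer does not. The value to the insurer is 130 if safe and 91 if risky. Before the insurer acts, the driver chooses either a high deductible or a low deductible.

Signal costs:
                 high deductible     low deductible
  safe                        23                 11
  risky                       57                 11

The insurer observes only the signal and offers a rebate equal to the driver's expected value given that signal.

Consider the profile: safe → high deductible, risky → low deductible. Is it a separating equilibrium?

If types separate, high deductible earns payment 130 and low deductible earns 91.
Safe: high deductible gives 130 − 23 = 107; low deductible gives 91 − 11 = 80. No deviation. ✓
Risky: low deductible gives 91 − 11 = 80; high deductible gives 130 − 57 = 73. No deviation. ✓
Both incentive constraints hold.

Yes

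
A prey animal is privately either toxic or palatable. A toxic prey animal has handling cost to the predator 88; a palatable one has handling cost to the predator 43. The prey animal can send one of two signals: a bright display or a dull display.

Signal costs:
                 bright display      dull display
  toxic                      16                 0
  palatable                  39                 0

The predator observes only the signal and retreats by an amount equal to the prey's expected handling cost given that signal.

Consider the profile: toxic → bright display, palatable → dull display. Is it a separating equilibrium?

No

If types separate, bright display earns payment 88 and dull display earns 43.
Toxic: bright display gives 88 − 16 = 72; dull display gives 43 − 0 = 43. No deviation. ✓
Palatable: dull display gives 43 − 0 = 43; bright display gives 88 − 39 = 49. Would deviate. ✗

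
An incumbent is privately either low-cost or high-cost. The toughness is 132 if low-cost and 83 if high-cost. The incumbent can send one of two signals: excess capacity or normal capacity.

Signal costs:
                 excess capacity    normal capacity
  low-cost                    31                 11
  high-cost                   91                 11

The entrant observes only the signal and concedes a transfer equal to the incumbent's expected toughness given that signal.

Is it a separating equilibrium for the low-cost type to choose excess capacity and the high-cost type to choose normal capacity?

Yes

If types separate, excess capacity earns payment 132 and normal capacity earns 83.
Low-cost: excess capacity gives 132 − 31 = 101; normal capacity gives 83 − 11 = 72. No deviation. ✓
High-cost: normal capacity gives 83 − 11 = 72; excess capacity gives 132 − 91 = 41. No deviation. ✓
Neither type gains from mimicking the other.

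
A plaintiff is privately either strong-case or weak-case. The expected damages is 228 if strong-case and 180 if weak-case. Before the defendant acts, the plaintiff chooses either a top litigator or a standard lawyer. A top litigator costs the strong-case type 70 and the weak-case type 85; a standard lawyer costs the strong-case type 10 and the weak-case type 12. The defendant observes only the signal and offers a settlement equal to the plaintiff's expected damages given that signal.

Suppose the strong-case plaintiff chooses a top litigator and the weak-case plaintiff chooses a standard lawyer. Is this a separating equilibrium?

No

If types separate, top litigator earns payment 228 and standard lawyer earns 180.
Strong-case: top litigator gives 228 − 70 = 158; standard lawyer gives 180 − 10 = 170. Would deviate. ✗
Weak-case: standard lawyer gives 180 − 12 = 168; top litigator gives 228 − 85 = 143. No deviation. ✓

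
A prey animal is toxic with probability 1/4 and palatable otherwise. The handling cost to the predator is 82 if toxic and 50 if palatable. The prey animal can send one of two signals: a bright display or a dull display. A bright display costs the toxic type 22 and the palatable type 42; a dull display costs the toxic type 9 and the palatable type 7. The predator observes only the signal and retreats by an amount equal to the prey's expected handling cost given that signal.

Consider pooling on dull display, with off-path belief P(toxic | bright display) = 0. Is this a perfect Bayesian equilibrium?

At the pooled signal (dull display) the predator holds the prior 1/4 and pays 1/4·82 + 3/4·50 = 58. Off-path (bright display) belief 0 gives 0·82 + 1·50 = 50.
Toxic: dull display gives 58 − 9 = 49; bright display gives 50 − 22 = 28. Stays. ✓
Palatable: dull display gives 58 − 7 = 51; bright display gives 50 − 42 = 8. Stays. ✓

Yes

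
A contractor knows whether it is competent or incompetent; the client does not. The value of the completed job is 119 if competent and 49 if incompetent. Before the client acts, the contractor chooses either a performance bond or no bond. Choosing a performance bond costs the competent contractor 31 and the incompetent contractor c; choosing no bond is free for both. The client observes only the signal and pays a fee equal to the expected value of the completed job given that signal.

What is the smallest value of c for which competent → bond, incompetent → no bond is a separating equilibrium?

70

Under separation: bond → competent (pays 119); no bond → incompetent (pays 49).
Competent: 119 − 31 = 88 ≥ 49 − 0 = 49. Holds regardless of c. ✓
Incompetent: 49 − 0 ≥ 119 − c, so c ≥ 119 − 49 = 70.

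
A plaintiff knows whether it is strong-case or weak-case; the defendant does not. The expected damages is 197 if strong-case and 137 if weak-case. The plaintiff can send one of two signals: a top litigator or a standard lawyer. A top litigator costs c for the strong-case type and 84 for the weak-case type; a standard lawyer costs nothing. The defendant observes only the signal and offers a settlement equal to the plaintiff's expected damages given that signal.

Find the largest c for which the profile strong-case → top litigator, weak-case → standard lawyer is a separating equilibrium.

60

Under separation: top litigator → strong-case (pays 197); standard lawyer → weak-case (pays 137).
Weak-case: 137 − 0 = 137 ≥ 197 − 84 = 113. Holds regardless of c. ✓
Strong-case: 197 − c ≥ 137 − 0, so c ≤ 197 − 137 = 60.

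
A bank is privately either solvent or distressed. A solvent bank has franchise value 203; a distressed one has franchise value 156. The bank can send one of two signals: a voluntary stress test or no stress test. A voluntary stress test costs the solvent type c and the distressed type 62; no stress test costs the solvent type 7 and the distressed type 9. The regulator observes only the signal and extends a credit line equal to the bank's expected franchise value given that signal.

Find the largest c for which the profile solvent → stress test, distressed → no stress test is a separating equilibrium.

54

Under separation: stress test → solvent (pays 203); no stress test → distressed (pays 156).
Distressed: 156 − 9 = 147 ≥ 203 − 62 = 141. Holds regardless of c. ✓
Solvent: 203 − c ≥ 156 − 7, so c ≤ 203 − 149 = 54.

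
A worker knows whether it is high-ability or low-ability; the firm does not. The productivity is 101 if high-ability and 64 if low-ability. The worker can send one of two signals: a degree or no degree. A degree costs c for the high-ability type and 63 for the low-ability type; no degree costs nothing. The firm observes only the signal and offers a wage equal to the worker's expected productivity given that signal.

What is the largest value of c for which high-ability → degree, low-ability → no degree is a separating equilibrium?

Under separation: degree → high-ability (pays 101); no degree → low-ability (pays 64).
Low-ability: 64 − 0 = 64 ≥ 101 − 63 = 38. Holds regardless of c. ✓
High-ability: 101 − c ≥ 64 − 0, so c ≤ 101 − 64 = 37.

37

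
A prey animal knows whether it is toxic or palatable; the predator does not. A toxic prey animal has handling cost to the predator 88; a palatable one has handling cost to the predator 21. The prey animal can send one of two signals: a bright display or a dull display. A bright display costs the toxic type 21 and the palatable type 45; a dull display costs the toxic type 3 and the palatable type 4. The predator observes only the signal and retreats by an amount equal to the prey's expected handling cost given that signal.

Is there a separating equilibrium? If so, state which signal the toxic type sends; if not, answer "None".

None

Try toxic → bright display, palatable → dull display:
  Under separation the predator infers type exactly: bright display → toxic (pays 88), dull display → palatable (pays 21).
  Toxic: bright display gives 88 − 21 = 67; dull display gives 21 − 3 = 18. No deviation. ✓
  Palatable: dull display gives 21 − 4 = 17; bright display gives 88 − 45 = 43. Would deviate. ✗
Try toxic → dull display, palatable → bright display:
  Under separation the predator infers type exactly: dull display → toxic (pays 88), bright display → palatable (pays 21).
  Toxic: dull display gives 88 − 3 = 85; bright display gives 21 − 21 = 0. No deviation. ✓
  Palatable: bright display gives 21 − 45 = -24; dull display gives 88 − 4 = 84. Would deviate. ✗
Neither assignment is incentive-compatible.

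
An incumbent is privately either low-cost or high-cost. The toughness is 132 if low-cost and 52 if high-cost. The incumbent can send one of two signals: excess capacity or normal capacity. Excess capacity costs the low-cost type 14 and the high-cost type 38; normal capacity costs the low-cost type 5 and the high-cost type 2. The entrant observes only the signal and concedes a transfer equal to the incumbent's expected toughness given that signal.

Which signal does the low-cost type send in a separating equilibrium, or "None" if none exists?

Try low-cost → excess capacity, high-cost → normal capacity:
  If types separate, excess capacity earns payment 132 and normal capacity earns 52.
  Low-cost: excess capacity gives 132 − 14 = 118; normal capacity gives 52 − 5 = 47. No deviation. ✓
  High-cost: normal capacity gives 52 − 2 = 50; excess capacity gives 132 − 38 = 94. Would deviate. ✗
Try low-cost → normal capacity, high-cost → excess capacity:
  If types separate, normal capacity earns payment 132 and excess capacity earns 52.
  Low-cost: normal capacity gives 132 − 5 = 127; excess capacity gives 52 − 14 = 38. No deviation. ✓
  High-cost: excess capacity gives 52 − 38 = 14; normal capacity gives 132 − 2 = 130. Would deviate. ✗
Neither assignment is incentive-compatible.

None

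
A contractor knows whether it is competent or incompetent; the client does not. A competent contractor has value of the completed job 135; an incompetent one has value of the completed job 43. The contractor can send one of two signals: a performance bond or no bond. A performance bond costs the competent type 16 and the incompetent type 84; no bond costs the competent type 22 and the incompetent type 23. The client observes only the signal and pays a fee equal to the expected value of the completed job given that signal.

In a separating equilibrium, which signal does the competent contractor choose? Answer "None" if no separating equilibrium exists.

Try competent → bond, incompetent → no bond:
  If types separate, bond earns payment 135 and no bond earns 43.
  Competent: bond gives 135 − 16 = 119; no bond gives 43 − 22 = 21. No deviation. ✓
  Incompetent: no bond gives 43 − 23 = 20; bond gives 135 − 84 = 51. Would deviate. ✗
Try competent → no bond, incompetent → bond:
  If types separate, no bond earns payment 135 and bond earns 43.
  Competent: no bond gives 135 − 22 = 113; bond gives 43 − 16 = 27. No deviation. ✓
  Incompetent: bond gives 43 − 84 = -41; no bond gives 135 − 23 = 112. Would deviate. ✗
Neither assignment is incentive-compatible.

None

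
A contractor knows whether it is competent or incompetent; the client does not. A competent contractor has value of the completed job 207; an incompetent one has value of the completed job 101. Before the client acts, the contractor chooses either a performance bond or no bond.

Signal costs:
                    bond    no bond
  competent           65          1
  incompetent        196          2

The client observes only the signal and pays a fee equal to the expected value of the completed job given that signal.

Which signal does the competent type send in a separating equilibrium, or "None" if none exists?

Try competent → bond, incompetent → no bond:
  Under separation the client infers type exactly: bond → competent (pays 207), no bond → incompetent (pays 101).
  Competent: bond gives 207 − 65 = 142; no bond gives 101 − 1 = 100. No deviation. ✓
  Incompetent: no bond gives 101 − 2 = 99; bond gives 207 − 196 = 11. No deviation. ✓
Both hold — the competent type sends bond.

bond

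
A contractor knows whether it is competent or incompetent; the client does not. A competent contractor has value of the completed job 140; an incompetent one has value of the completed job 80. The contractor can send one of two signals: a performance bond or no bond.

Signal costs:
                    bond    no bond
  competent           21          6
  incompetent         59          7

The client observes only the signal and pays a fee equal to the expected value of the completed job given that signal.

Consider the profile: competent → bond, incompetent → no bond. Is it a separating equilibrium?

If types separate, bond earns payment 140 and no bond earns 80.
Competent: bond gives 140 − 21 = 119; no bond gives 80 − 6 = 74. No deviation. ✓
Incompetent: no bond gives 80 − 7 = 73; bond gives 140 − 59 = 81. Would deviate. ✗

No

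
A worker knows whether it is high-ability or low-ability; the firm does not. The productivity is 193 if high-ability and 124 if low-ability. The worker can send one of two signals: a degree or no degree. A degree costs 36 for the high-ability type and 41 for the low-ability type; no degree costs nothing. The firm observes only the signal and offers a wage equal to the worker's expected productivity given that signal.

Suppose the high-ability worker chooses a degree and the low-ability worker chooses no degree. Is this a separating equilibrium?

No

If types separate, degree earns payment 193 and no degree earns 124.
High-ability: degree gives 193 − 36 = 157; no degree gives 124 − 0 = 124. No deviation. ✓
Low-ability: no degree gives 124 − 0 = 124; degree gives 193 − 41 = 152. Would deviate. ✗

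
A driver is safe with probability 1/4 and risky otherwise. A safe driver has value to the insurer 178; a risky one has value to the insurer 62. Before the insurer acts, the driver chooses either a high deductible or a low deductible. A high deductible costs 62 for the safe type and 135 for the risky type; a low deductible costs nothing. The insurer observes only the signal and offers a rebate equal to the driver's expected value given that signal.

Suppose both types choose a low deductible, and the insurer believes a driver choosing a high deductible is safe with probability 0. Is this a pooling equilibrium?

Yes

On the equilibrium path (low deductible) the insurer holds the prior 1/4 and pays 1/4·178 + 3/4·62 = 91. Off-path (high deductible) belief 0 gives 0·178 + 1·62 = 62.
Safe: low deductible gives 91 − 0 = 91; high deductible gives 62 − 62 = 0. Stays. ✓
Risky: low deductible gives 91 − 0 = 91; high deductible gives 62 − 135 = -73. Stays. ✓
Beliefs are Bayes-consistent on-path and both types best-respond.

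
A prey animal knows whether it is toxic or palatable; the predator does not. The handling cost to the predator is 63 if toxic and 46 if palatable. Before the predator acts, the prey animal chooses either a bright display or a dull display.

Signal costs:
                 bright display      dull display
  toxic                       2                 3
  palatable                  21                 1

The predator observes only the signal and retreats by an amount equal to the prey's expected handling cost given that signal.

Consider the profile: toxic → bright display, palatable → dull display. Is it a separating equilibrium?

Yes

If types separate, bright display earns payment 63 and dull display earns 46.
Toxic: bright display gives 63 − 2 = 61; dull display gives 46 − 3 = 43. No deviation. ✓
Palatable: dull display gives 46 − 1 = 45; bright display gives 63 − 21 = 42. No deviation. ✓
Neither type gains from mimicking the other.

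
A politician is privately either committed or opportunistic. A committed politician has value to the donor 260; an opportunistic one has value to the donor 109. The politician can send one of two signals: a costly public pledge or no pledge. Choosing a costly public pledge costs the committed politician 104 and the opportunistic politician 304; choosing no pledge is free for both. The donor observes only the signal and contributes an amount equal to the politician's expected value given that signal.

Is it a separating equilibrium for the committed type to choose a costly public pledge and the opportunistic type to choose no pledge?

Yes

If types separate, pledge earns payment 260 and no pledge earns 109.
Committed: pledge gives 260 − 104 = 156; no pledge gives 109 − 0 = 109. No deviation. ✓
Opportunistic: no pledge gives 109 − 0 = 109; pledge gives 260 − 304 = -44. No deviation. ✓
Both incentive constraints hold.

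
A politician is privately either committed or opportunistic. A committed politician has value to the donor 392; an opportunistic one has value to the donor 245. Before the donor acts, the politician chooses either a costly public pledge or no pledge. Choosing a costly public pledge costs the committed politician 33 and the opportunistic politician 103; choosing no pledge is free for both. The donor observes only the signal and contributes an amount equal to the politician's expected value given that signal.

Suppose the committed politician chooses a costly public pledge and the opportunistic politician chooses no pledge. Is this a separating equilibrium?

No

If types separate, pledge earns payment 392 and no pledge earns 245.
Committed: pledge gives 392 − 33 = 359; no pledge gives 245 − 0 = 245. No deviation. ✓
Opportunistic: no pledge gives 245 − 0 = 245; pledge gives 392 − 103 = 289. Would deviate. ✗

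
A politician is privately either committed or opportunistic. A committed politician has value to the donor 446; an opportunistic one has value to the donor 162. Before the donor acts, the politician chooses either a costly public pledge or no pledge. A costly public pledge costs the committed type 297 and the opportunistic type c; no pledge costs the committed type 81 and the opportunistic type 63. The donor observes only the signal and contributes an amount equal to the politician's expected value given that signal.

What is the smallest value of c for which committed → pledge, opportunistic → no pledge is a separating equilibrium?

Under separation: pledge → committed (pays 446); no pledge → opportunistic (pays 162).
Committed: 446 − 297 = 149 ≥ 162 − 81 = 81. Holds regardless of c. ✓
Opportunistic: 162 − 63 ≥ 446 − c, so c ≥ 446 − 99 = 347.

347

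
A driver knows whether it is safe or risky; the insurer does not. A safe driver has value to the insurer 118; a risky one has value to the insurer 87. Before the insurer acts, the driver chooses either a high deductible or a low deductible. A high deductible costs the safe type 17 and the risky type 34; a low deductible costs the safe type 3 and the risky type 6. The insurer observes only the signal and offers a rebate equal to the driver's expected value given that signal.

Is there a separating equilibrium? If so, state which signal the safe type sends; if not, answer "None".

Try safe → high deductible, risky → low deductible:
  Under separation the insurer infers type exactly: high deductible → safe (pays 118), low deductible → risky (pays 87).
  Safe: high deductible gives 118 − 17 = 101; low deductible gives 87 − 3 = 84. No deviation. ✓
  Risky: low deductible gives 87 − 6 = 81; high deductible gives 118 − 34 = 84. Would deviate. ✗
Try safe → low deductible, risky → high deductible:
  Under separation the insurer infers type exactly: low deductible → safe (pays 118), high deductible → risky (pays 87).
  Safe: low deductible gives 118 − 3 = 115; high deductible gives 87 − 17 = 70. No deviation. ✓
  Risky: high deductible gives 87 − 34 = 53; low deductible gives 118 − 6 = 112. Would deviate. ✗
Neither assignment is incentive-compatible.

None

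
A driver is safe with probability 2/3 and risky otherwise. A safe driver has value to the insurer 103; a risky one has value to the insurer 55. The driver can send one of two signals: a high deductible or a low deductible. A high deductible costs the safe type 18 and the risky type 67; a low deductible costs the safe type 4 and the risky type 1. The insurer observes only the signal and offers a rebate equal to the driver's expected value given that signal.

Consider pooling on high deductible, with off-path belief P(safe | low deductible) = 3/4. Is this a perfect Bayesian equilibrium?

At the pooled signal (high deductible) the insurer holds the prior 2/3 and pays 2/3·103 + 1/3·55 = 87. Off-path (low deductible) belief 3/4 gives 3/4·103 + 1/4·55 = 91.
Safe: high deductible gives 87 − 18 = 69; low deductible gives 91 − 4 = 87. Deviates. ✗
Risky: high deductible gives 87 − 67 = 20; low deductible gives 91 − 1 = 90. Deviates. ✗

No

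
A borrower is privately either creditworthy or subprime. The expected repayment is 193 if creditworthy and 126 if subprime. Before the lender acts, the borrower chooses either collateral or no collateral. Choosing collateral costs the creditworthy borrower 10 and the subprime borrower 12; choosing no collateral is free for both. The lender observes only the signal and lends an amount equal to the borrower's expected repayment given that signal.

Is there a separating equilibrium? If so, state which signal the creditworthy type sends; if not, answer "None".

None

Try creditworthy → collateral, subprime → no collateral:
  Under separation the lender infers type exactly: collateral → creditworthy (pays 193), no collateral → subprime (pays 126).
  Creditworthy: collateral gives 193 − 10 = 183; no collateral gives 126 − 0 = 126. No deviation. ✓
  Subprime: no collateral gives 126 − 0 = 126; collateral gives 193 − 12 = 181. Would deviate. ✗
Try creditworthy → no collateral, subprime → collateral:
  Under separation the lender infers type exactly: no collateral → creditworthy (pays 193), collateral → subprime (pays 126).
  Creditworthy: no collateral gives 193 − 0 = 193; collateral gives 126 − 10 = 116. No deviation. ✓
  Subprime: collateral gives 126 − 12 = 114; no collateral gives 193 − 0 = 193. Would deviate. ✗
Neither assignment is incentive-compatible.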